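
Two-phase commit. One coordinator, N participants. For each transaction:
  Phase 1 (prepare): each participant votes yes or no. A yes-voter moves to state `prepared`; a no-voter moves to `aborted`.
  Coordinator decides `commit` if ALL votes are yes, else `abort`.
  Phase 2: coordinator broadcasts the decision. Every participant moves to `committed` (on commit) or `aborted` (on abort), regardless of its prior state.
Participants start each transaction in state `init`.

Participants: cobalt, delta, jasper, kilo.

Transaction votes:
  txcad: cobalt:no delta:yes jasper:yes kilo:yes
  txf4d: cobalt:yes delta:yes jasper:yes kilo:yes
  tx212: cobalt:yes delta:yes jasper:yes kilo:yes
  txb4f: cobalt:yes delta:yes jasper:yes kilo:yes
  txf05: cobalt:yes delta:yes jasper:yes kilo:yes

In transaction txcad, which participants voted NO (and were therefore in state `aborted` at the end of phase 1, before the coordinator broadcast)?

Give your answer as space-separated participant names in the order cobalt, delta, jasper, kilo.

Answer: cobalt

Derivation:
Txn txcad phase 1: cobalt no -> aborted; delta yes -> prepared; jasper yes -> prepared; kilo yes -> prepared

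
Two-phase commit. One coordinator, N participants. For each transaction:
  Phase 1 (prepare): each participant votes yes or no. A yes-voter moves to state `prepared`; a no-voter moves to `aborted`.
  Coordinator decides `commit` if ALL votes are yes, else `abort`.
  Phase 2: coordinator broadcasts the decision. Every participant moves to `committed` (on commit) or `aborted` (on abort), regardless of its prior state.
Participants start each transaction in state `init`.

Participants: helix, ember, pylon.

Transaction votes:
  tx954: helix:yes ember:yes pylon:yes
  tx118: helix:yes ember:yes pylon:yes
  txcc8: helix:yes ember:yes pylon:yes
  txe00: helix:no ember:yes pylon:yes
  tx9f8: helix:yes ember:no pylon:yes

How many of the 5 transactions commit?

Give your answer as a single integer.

tx954: all yes -> commit (commits=1)
tx118: all yes -> commit (commits=2)
txcc8: all yes -> commit (commits=3)
txe00: no from helix -> abort (commits=3)
tx9f8: no from ember -> abort (commits=3)

Answer: 3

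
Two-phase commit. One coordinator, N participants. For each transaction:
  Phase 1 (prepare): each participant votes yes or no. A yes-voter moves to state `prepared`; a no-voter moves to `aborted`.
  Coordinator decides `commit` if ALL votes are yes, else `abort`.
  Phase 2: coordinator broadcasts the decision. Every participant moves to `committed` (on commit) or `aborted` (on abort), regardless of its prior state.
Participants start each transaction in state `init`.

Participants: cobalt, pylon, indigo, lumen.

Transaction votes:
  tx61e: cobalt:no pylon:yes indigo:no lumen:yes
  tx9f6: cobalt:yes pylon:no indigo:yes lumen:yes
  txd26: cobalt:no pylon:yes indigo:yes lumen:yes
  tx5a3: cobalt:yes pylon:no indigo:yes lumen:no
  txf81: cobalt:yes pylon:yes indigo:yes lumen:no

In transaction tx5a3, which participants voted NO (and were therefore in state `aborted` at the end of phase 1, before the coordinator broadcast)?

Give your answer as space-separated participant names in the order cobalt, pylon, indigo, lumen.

Txn tx5a3 phase 1: cobalt yes -> prepared; pylon no -> aborted; indigo yes -> prepared; lumen no -> aborted

Answer: pylon lumen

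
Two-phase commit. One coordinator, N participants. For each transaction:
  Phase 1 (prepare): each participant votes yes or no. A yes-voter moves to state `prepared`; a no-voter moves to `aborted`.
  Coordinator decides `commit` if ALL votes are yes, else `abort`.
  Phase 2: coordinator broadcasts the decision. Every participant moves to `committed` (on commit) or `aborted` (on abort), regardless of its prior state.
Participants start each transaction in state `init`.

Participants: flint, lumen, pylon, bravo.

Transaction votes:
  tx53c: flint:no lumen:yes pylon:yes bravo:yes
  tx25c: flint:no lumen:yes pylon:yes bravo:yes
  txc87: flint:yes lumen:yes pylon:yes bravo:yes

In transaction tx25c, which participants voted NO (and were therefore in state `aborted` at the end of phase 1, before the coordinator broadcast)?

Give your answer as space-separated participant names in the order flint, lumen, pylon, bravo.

Answer: flint

Derivation:
Txn tx25c phase 1: flint no -> aborted; lumen yes -> prepared; pylon yes -> prepared; bravo yes -> prepared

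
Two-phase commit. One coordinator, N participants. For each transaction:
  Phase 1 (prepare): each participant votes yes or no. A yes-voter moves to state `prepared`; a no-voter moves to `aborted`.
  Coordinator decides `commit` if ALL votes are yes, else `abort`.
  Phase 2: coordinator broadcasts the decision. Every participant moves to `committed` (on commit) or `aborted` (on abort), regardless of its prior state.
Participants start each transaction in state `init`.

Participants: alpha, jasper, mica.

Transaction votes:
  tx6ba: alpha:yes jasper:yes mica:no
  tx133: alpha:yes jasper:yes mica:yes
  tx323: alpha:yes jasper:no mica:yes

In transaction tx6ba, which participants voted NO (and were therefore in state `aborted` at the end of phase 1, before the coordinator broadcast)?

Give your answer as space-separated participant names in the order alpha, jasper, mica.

Txn tx6ba phase 1: alpha yes -> prepared; jasper yes -> prepared; mica no -> aborted

Answer: mica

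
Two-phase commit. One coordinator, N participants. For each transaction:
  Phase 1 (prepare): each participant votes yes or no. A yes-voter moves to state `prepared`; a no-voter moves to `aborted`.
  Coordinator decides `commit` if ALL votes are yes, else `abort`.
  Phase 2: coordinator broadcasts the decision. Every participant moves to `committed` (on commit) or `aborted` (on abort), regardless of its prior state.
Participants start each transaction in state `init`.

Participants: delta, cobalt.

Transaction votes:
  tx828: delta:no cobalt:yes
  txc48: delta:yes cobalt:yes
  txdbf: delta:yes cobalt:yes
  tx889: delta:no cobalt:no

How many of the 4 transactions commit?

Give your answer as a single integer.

Answer: 2

Derivation:
tx828: no from delta -> abort (commits=0)
txc48: all yes -> commit (commits=1)
txdbf: all yes -> commit (commits=2)
tx889: no from delta, cobalt -> abort (commits=2)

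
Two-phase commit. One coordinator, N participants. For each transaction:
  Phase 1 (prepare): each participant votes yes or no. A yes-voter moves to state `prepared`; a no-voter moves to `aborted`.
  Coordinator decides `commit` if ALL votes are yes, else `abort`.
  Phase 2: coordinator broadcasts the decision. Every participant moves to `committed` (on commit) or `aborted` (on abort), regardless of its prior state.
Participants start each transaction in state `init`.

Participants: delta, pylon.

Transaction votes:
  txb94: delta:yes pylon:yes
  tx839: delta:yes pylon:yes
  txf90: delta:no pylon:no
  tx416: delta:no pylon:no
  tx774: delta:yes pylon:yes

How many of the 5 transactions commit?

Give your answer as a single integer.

txb94: all yes -> commit (commits=1)
tx839: all yes -> commit (commits=2)
txf90: no from delta, pylon -> abort (commits=2)
tx416: no from delta, pylon -> abort (commits=2)
tx774: all yes -> commit (commits=3)

Answer: 3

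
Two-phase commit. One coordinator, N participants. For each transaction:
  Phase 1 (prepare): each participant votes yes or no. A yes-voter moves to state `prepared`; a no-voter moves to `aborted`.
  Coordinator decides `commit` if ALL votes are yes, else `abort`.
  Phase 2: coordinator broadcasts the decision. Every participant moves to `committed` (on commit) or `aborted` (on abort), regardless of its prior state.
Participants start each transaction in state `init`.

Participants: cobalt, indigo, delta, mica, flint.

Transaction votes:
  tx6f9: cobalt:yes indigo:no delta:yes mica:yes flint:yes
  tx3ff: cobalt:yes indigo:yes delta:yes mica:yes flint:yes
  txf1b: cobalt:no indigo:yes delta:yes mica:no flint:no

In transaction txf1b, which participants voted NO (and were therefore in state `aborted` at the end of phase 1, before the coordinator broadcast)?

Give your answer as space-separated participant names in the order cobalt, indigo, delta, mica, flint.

Answer: cobalt mica flint

Derivation:
Txn txf1b phase 1: cobalt no -> aborted; indigo yes -> prepared; delta yes -> prepared; mica no -> aborted; flint no -> aborted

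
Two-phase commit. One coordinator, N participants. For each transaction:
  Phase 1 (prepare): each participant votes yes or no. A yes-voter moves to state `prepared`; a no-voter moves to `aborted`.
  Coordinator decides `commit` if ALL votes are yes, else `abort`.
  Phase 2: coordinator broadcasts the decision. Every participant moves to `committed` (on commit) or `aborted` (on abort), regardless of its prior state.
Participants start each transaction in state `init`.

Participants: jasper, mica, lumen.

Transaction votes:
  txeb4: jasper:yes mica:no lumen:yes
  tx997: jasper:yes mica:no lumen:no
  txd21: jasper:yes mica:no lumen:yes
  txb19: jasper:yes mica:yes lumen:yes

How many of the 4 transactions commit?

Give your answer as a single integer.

Answer: 1

Derivation:
txeb4: no from mica -> abort (commits=0)
tx997: no from mica, lumen -> abort (commits=0)
txd21: no from mica -> abort (commits=0)
txb19: all yes -> commit (commits=1)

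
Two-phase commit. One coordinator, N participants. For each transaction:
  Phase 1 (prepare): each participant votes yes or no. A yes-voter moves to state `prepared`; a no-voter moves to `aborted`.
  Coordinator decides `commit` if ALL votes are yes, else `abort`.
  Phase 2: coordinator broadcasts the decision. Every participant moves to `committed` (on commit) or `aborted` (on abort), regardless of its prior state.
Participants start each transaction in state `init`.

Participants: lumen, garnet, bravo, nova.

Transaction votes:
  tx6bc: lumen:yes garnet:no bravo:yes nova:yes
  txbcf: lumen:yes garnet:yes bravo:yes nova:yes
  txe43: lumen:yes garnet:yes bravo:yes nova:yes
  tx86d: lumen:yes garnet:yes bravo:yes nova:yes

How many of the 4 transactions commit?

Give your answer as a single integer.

Answer: 3

Derivation:
tx6bc: no from garnet -> abort (commits=0)
txbcf: all yes -> commit (commits=1)
txe43: all yes -> commit (commits=2)
tx86d: all yes -> commit (commits=3)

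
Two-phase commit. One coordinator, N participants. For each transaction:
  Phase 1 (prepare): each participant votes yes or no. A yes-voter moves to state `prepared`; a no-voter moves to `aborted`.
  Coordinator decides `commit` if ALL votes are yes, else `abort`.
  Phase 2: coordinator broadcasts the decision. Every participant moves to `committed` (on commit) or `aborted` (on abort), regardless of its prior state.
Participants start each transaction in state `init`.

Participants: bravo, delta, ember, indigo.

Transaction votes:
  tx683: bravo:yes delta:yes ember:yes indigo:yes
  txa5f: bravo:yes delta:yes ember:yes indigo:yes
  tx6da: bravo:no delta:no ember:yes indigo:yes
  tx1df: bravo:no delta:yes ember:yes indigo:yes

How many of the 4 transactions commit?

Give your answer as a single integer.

Answer: 2

Derivation:
tx683: all yes -> commit (commits=1)
txa5f: all yes -> commit (commits=2)
tx6da: no from bravo, delta -> abort (commits=2)
tx1df: no from bravo -> abort (commits=2)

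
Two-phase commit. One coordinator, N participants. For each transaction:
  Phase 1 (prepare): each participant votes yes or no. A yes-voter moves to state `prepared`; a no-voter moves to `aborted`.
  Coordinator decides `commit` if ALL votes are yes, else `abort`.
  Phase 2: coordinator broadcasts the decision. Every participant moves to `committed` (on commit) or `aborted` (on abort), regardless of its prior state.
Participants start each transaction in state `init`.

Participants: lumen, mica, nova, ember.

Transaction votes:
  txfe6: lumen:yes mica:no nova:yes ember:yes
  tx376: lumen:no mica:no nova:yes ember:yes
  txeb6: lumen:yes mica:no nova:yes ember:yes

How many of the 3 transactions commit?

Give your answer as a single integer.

txfe6: no from mica -> abort (commits=0)
tx376: no from lumen, mica -> abort (commits=0)
txeb6: no from mica -> abort (commits=0)

Answer: 0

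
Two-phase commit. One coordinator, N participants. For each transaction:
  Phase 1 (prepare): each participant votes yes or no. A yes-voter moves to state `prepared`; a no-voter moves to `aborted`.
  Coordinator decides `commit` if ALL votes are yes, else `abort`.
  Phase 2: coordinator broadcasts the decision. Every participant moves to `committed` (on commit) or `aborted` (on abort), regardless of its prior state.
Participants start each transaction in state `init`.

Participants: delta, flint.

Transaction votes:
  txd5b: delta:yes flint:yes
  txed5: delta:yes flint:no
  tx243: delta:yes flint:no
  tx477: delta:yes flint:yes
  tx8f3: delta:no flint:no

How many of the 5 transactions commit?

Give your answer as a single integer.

txd5b: all yes -> commit (commits=1)
txed5: no from flint -> abort (commits=1)
tx243: no from flint -> abort (commits=1)
tx477: all yes -> commit (commits=2)
tx8f3: no from delta, flint -> abort (commits=2)

Answer: 2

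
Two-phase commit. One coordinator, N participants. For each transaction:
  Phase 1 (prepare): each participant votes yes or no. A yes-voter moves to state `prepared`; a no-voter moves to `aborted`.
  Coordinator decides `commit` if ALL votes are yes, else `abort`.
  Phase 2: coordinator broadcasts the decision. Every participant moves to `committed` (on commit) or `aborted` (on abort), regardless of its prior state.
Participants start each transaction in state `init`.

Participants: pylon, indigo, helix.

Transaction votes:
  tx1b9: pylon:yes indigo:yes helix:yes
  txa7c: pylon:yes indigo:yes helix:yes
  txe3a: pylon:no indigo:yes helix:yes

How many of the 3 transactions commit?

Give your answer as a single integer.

Answer: 2

Derivation:
tx1b9: all yes -> commit (commits=1)
txa7c: all yes -> commit (commits=2)
txe3a: no from pylon -> abort (commits=2)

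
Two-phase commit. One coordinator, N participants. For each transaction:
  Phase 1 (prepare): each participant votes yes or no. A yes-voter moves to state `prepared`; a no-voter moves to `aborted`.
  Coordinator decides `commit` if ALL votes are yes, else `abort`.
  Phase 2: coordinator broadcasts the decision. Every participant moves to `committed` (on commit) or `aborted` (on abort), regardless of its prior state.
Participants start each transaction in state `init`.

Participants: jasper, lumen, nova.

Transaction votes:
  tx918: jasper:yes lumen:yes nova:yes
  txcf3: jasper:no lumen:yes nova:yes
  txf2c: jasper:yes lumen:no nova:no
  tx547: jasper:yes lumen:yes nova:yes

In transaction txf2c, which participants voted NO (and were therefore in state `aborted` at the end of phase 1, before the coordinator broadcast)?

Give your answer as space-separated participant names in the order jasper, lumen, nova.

Answer: lumen nova

Derivation:
Txn txf2c phase 1: jasper yes -> prepared; lumen no -> aborted; nova no -> aborted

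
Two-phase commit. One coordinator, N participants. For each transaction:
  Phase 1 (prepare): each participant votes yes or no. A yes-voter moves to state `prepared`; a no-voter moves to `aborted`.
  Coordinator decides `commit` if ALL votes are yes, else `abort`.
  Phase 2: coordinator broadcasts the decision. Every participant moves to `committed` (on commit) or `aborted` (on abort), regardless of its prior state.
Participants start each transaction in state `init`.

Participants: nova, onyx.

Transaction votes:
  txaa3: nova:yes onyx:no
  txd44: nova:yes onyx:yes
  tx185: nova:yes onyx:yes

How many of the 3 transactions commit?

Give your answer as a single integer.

txaa3: no from onyx -> abort (commits=0)
txd44: all yes -> commit (commits=1)
tx185: all yes -> commit (commits=2)

Answer: 2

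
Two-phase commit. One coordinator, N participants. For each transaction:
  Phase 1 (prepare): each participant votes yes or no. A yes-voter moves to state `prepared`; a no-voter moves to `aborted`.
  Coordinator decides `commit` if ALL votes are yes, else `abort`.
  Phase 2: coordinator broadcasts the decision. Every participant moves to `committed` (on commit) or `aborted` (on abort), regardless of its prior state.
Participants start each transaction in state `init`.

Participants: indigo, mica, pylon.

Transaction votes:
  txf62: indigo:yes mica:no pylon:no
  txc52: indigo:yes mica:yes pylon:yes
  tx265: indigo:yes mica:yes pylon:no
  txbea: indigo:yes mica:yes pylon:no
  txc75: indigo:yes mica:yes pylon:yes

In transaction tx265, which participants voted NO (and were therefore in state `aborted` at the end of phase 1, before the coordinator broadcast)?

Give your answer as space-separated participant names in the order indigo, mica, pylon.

Answer: pylon

Derivation:
Txn tx265 phase 1: indigo yes -> prepared; mica yes -> prepared; pylon no -> aborted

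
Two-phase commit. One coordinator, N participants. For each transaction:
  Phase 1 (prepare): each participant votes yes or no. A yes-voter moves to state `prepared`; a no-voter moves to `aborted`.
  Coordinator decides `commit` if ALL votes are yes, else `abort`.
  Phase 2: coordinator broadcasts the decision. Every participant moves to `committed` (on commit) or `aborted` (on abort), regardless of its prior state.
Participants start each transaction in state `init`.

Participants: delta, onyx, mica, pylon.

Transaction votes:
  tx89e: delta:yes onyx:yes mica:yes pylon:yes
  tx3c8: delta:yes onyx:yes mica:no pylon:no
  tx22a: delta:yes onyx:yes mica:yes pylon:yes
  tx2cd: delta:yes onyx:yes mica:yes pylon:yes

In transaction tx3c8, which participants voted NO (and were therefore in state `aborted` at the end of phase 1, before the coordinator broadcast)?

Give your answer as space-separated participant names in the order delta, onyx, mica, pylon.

Txn tx3c8 phase 1: delta yes -> prepared; onyx yes -> prepared; mica no -> aborted; pylon no -> aborted

Answer: mica pylon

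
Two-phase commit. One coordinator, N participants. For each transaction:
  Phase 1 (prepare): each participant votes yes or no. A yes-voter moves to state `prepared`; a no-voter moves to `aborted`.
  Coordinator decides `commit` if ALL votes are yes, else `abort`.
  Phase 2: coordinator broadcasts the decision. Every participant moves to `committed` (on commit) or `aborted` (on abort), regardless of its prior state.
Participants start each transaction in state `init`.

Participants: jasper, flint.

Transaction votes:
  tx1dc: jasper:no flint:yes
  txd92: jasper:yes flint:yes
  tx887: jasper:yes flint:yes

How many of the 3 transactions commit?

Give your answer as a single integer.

Answer: 2

Derivation:
tx1dc: no from jasper -> abort (commits=0)
txd92: all yes -> commit (commits=1)
tx887: all yes -> commit (commits=2)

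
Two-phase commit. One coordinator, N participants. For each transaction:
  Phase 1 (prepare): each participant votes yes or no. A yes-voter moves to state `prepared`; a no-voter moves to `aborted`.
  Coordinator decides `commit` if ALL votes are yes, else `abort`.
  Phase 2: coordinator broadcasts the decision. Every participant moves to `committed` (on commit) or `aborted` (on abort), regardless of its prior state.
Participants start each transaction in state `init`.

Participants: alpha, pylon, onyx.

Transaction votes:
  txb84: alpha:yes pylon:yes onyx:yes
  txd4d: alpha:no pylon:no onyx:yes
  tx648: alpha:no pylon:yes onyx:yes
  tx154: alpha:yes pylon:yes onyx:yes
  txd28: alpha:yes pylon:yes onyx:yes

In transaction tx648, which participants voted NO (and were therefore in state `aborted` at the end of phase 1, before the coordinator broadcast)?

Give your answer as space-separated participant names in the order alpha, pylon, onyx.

Txn tx648 phase 1: alpha no -> aborted; pylon yes -> prepared; onyx yes -> prepared

Answer: alpha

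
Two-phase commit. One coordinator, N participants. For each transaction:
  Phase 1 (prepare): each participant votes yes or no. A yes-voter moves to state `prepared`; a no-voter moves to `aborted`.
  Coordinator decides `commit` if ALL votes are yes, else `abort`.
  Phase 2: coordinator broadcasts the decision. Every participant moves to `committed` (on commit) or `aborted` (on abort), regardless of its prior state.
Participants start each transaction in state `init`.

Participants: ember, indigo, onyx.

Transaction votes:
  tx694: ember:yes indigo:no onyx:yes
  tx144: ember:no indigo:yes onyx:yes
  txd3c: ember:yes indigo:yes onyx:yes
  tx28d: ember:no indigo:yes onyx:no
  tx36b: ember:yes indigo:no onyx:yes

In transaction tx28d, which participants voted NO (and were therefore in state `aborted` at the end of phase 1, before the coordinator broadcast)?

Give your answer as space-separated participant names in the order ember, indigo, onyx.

Txn tx28d phase 1: ember no -> aborted; indigo yes -> prepared; onyx no -> aborted

Answer: ember onyx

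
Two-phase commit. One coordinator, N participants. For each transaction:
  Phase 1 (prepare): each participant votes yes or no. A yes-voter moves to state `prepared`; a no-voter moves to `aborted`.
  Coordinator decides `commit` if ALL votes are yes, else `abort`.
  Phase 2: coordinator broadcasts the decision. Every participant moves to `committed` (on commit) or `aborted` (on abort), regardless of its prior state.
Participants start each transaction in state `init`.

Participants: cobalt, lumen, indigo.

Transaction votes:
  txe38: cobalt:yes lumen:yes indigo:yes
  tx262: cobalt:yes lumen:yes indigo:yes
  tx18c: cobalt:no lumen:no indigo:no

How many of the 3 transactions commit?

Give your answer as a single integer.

txe38: all yes -> commit (commits=1)
tx262: all yes -> commit (commits=2)
tx18c: no from cobalt, lumen, indigo -> abort (commits=2)

Answer: 2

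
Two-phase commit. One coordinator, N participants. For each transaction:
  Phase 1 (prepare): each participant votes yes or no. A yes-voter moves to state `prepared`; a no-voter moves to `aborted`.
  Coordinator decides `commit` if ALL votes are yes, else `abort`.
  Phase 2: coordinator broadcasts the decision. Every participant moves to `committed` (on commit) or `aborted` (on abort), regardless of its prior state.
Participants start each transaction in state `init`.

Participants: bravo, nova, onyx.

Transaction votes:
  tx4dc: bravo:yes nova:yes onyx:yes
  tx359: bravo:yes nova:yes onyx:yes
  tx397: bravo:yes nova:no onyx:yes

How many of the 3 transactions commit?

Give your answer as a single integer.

Answer: 2

Derivation:
tx4dc: all yes -> commit (commits=1)
tx359: all yes -> commit (commits=2)
tx397: no from nova -> abort (commits=2)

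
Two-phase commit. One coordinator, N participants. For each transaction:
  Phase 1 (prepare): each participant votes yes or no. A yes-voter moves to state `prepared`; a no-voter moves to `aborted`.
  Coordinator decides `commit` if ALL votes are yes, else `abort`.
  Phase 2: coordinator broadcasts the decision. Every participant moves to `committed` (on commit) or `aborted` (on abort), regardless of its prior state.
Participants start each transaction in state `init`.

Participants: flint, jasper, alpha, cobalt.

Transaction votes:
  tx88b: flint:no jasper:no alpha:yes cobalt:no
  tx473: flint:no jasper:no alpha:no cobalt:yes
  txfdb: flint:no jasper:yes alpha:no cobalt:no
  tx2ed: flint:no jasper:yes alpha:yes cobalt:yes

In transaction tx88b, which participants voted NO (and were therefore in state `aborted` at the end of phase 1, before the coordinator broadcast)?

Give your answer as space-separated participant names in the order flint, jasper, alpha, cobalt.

Answer: flint jasper cobalt

Derivation:
Txn tx88b phase 1: flint no -> aborted; jasper no -> aborted; alpha yes -> prepared; cobalt no -> aborted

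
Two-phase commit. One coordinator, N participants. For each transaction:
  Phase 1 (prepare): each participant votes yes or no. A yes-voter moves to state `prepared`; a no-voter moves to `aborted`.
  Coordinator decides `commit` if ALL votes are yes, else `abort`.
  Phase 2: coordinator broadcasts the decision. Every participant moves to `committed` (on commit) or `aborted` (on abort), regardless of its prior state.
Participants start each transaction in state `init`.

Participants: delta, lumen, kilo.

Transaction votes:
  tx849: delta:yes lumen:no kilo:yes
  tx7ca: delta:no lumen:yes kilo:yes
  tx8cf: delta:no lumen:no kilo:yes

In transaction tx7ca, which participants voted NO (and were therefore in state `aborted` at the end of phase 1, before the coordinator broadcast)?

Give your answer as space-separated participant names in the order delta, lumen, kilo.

Txn tx7ca phase 1: delta no -> aborted; lumen yes -> prepared; kilo yes -> prepared

Answer: delta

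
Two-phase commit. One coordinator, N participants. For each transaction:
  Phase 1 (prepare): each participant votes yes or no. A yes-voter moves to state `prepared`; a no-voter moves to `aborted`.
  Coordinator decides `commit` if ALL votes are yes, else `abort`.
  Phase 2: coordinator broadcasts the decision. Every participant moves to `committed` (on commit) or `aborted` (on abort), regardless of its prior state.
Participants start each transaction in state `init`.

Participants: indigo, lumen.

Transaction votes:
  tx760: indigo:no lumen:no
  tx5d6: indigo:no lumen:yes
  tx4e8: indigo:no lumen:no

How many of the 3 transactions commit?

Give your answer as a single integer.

Answer: 0

Derivation:
tx760: no from indigo, lumen -> abort (commits=0)
tx5d6: no from indigo -> abort (commits=0)
tx4e8: no from indigo, lumen -> abort (commits=0)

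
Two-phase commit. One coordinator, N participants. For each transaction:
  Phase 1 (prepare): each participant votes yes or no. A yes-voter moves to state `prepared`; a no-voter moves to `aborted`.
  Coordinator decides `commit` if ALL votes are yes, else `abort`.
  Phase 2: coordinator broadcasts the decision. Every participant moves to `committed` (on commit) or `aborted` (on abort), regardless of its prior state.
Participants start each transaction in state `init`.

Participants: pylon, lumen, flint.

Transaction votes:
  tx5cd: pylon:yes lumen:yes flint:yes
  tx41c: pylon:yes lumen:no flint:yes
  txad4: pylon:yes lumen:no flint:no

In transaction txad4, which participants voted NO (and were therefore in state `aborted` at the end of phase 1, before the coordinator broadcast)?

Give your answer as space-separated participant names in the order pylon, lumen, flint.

Answer: lumen flint

Derivation:
Txn txad4 phase 1: pylon yes -> prepared; lumen no -> aborted; flint no -> aborted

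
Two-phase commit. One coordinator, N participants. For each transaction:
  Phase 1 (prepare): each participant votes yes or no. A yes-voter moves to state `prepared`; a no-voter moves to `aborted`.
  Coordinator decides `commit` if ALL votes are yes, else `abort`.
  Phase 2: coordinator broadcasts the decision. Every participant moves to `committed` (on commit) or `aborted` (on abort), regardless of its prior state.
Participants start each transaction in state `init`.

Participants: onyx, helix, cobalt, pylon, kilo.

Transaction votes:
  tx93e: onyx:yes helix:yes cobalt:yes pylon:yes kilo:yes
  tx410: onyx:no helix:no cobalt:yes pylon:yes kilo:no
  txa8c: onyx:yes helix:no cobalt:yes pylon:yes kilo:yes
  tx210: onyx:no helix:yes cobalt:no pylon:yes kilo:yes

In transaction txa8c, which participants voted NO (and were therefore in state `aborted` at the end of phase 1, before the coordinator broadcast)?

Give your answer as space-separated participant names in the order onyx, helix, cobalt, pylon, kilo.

Txn txa8c phase 1: onyx yes -> prepared; helix no -> aborted; cobalt yes -> prepared; pylon yes -> prepared; kilo yes -> prepared

Answer: helix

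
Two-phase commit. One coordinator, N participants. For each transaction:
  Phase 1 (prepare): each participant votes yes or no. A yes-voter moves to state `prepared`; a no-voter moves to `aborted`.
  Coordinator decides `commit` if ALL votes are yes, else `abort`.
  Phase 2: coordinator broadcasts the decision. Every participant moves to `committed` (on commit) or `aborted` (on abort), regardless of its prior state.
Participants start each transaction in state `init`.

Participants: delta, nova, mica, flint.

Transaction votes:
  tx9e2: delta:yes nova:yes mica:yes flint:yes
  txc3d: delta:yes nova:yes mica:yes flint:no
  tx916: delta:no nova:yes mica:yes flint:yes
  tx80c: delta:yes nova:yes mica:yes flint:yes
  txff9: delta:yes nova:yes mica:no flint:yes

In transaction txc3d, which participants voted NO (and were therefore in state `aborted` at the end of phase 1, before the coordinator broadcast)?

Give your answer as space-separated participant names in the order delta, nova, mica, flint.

Txn txc3d phase 1: delta yes -> prepared; nova yes -> prepared; mica yes -> prepared; flint no -> aborted

Answer: flint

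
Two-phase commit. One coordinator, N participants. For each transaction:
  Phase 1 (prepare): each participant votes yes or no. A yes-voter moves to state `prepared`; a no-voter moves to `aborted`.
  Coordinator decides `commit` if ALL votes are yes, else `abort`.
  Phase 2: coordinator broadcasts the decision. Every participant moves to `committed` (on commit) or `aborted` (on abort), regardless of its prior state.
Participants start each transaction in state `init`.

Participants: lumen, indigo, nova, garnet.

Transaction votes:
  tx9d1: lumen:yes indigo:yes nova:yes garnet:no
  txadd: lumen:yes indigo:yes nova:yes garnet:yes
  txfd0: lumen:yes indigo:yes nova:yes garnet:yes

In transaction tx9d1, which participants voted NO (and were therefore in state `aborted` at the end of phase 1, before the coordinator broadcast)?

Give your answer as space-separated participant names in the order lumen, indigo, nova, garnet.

Answer: garnet

Derivation:
Txn tx9d1 phase 1: lumen yes -> prepared; indigo yes -> prepared; nova yes -> prepared; garnet no -> aborted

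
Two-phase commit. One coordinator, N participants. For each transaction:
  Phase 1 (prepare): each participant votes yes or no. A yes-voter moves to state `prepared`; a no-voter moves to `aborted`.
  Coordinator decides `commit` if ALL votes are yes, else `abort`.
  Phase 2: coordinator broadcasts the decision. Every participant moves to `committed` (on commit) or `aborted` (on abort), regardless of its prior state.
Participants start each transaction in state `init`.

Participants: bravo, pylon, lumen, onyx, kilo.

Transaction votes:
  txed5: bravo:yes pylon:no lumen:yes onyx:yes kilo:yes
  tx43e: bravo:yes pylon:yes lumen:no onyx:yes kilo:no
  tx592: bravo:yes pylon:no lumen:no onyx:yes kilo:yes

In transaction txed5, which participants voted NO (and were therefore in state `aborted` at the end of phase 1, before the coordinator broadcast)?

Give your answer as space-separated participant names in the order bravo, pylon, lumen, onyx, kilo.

Answer: pylon

Derivation:
Txn txed5 phase 1: bravo yes -> prepared; pylon no -> aborted; lumen yes -> prepared; onyx yes -> prepared; kilo yes -> prepared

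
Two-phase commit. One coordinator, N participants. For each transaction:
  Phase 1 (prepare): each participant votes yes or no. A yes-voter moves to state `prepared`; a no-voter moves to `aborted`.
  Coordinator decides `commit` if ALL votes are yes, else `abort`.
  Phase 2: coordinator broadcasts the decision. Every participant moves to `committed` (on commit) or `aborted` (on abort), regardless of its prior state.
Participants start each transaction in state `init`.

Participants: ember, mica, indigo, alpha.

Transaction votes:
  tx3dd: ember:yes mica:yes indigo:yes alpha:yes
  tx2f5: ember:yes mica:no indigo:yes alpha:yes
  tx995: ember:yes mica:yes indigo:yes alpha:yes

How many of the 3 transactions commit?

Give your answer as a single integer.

Answer: 2

Derivation:
tx3dd: all yes -> commit (commits=1)
tx2f5: no from mica -> abort (commits=1)
tx995: all yes -> commit (commits=2)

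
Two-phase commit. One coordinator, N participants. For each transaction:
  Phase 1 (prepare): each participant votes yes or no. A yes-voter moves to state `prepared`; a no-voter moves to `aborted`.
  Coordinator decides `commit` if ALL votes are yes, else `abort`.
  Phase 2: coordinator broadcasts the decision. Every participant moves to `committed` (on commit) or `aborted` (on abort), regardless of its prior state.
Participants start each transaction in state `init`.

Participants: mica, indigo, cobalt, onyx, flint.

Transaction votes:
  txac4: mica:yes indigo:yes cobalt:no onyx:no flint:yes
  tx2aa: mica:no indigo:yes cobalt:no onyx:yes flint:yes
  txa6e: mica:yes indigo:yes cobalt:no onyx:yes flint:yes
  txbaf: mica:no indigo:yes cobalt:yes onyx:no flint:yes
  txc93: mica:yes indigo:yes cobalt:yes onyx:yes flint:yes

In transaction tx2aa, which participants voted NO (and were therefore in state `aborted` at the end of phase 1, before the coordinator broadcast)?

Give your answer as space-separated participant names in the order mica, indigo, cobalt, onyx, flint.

Answer: mica cobalt

Derivation:
Txn tx2aa phase 1: mica no -> aborted; indigo yes -> prepared; cobalt no -> aborted; onyx yes -> prepared; flint yes -> prepared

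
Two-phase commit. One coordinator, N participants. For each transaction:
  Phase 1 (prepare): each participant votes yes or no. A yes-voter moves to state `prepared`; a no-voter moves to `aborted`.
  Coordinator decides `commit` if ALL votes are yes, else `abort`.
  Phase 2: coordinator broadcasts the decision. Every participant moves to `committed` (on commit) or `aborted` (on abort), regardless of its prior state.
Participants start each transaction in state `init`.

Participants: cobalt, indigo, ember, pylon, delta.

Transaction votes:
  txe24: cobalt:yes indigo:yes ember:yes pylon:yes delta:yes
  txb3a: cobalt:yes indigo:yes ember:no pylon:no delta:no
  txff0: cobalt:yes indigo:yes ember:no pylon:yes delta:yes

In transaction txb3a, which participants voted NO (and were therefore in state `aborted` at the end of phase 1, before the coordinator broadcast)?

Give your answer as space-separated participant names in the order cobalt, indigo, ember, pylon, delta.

Answer: ember pylon delta

Derivation:
Txn txb3a phase 1: cobalt yes -> prepared; indigo yes -> prepared; ember no -> aborted; pylon no -> aborted; delta no -> aborted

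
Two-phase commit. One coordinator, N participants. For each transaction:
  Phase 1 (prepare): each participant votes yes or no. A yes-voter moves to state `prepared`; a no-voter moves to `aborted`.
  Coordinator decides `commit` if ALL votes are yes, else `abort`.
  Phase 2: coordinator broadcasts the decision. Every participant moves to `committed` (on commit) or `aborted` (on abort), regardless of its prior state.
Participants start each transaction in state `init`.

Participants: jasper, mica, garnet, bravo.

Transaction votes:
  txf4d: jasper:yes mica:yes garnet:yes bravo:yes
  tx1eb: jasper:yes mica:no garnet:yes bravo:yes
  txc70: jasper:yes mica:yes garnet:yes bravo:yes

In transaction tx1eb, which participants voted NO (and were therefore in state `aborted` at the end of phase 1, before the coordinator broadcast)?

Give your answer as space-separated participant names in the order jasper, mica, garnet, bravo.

Answer: mica

Derivation:
Txn tx1eb phase 1: jasper yes -> prepared; mica no -> aborted; garnet yes -> prepared; bravo yes -> prepared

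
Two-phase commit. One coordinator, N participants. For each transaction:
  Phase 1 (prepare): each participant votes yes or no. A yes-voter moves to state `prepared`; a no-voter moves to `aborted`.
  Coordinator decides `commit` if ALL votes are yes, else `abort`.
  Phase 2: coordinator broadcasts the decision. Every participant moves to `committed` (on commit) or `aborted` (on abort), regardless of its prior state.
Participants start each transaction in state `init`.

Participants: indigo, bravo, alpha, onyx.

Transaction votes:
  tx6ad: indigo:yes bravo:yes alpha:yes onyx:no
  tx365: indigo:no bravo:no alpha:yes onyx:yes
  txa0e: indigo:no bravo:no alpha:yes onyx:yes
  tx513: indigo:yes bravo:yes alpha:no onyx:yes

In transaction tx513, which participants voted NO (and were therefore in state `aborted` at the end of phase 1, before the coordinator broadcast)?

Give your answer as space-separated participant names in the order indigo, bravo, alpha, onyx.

Txn tx513 phase 1: indigo yes -> prepared; bravo yes -> prepared; alpha no -> aborted; onyx yes -> prepared

Answer: alpha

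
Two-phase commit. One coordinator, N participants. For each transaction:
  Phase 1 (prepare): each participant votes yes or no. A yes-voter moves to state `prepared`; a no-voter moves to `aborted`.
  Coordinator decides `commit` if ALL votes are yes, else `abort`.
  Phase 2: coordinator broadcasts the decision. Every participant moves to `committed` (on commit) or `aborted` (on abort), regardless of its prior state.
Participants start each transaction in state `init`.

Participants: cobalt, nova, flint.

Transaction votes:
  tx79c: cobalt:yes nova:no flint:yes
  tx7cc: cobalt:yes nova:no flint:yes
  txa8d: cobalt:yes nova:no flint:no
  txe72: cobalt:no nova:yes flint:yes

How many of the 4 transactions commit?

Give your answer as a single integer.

Answer: 0

Derivation:
tx79c: no from nova -> abort (commits=0)
tx7cc: no from nova -> abort (commits=0)
txa8d: no from nova, flint -> abort (commits=0)
txe72: no from cobalt -> abort (commits=0)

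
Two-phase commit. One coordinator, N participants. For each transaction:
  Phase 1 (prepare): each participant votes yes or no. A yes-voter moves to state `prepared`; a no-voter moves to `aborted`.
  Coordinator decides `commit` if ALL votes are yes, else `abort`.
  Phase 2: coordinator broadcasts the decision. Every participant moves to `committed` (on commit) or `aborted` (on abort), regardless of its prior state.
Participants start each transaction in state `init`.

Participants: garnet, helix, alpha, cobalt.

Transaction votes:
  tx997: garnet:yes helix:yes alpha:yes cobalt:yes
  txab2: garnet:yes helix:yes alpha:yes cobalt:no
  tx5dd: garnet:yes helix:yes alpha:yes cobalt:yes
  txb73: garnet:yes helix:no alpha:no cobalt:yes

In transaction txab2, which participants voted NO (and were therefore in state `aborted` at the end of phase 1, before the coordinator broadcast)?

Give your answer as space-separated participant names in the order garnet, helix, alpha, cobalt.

Txn txab2 phase 1: garnet yes -> prepared; helix yes -> prepared; alpha yes -> prepared; cobalt no -> aborted

Answer: cobalt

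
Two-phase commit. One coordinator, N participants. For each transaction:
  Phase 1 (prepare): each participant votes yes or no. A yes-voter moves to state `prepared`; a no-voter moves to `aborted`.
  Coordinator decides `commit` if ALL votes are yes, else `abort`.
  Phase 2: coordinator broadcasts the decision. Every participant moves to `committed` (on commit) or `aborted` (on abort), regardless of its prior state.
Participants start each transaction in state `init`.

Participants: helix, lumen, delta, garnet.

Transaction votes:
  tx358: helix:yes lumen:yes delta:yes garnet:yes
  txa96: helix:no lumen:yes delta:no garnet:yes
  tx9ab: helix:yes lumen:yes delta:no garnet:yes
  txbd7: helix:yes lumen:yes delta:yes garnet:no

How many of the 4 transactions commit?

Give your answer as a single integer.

tx358: all yes -> commit (commits=1)
txa96: no from helix, delta -> abort (commits=1)
tx9ab: no from delta -> abort (commits=1)
txbd7: no from garnet -> abort (commits=1)

Answer: 1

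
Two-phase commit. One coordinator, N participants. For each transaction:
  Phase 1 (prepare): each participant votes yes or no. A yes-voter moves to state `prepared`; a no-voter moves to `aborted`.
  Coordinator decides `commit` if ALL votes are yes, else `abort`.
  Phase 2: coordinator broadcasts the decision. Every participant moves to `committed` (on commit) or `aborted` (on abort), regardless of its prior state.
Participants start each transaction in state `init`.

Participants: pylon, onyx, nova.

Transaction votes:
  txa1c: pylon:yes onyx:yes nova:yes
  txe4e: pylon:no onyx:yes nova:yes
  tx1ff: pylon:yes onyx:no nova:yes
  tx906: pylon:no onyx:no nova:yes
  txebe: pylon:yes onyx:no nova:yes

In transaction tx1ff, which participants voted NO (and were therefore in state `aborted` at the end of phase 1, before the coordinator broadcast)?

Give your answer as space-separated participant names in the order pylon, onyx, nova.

Txn tx1ff phase 1: pylon yes -> prepared; onyx no -> aborted; nova yes -> prepared

Answer: onyx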